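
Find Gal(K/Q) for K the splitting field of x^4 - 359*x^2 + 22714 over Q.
Gal(K/Q) = V_4 (Klein four-group, Z/2Z × Z/2Z)

f factors as (x^2 - 82)(x^2 - 277), so the splitting field is K = Q(sqrt(82), sqrt(277)). The elements 82, 277, 22714 are all non-squares in Q, so sqrt(82) and sqrt(277) generate independent quadratic extensions. Thus [K:Q] = 4 and Gal(K/Q) is generated by the two order-2 automorphisms sqrt(82) ↦ -sqrt(82) and sqrt(277) ↦ -sqrt(277), giving V_4.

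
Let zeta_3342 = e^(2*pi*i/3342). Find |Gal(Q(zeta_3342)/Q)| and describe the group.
|Gal(Q(zeta_3342)/Q)| = phi(3342) = 1112; group ≅ (Z/3342Z)^* ≅ Z/2Z × Z/556Z

The n-th cyclotomic polynomial Φ_3342(x) is the minimal polynomial of zeta_3342 over Q and has degree phi(3342) = 1112. So Q(zeta_3342) is a degree-1112 Galois extension with Galois group (Z/3342Z)^*. By CRT, (Z/3342Z)^* ≅ (Z/2Z)^* × (Z/3Z)^* × (Z/557Z)^*. Each prime-power unit group is (Z/2Z)^* ≅ trivial group (order 1); (Z/3Z)^* ≅ Z/2Z; (Z/557Z)^* ≅ Z/556Z. Hence Gal(Q(zeta_3342)/Q) ≅ Z/2Z × Z/556Z.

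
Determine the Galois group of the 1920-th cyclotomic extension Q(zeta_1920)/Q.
|Gal(Q(zeta_1920)/Q)| = phi(1920) = 512; group ≅ (Z/1920Z)^* ≅ Z/2Z × Z/2Z × Z/4Z × Z/32Z

The n-th cyclotomic polynomial Φ_1920(x) is the minimal polynomial of zeta_1920 over Q and has degree phi(1920) = 512. So Q(zeta_1920) is a degree-512 Galois extension with Galois group (Z/1920Z)^*. By CRT, (Z/1920Z)^* ≅ (Z/128Z)^* × (Z/3Z)^* × (Z/5Z)^*. Each prime-power unit group is (Z/128Z)^* ≅ Z/2Z × Z/32Z; (Z/3Z)^* ≅ Z/2Z; (Z/5Z)^* ≅ Z/4Z. Hence Gal(Q(zeta_1920)/Q) ≅ Z/2Z × Z/2Z × Z/4Z × Z/32Z.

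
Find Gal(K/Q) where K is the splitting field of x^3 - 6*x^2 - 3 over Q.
Gal(K/Q) = S_3 (symmetric group of order 6)

Compute the discriminant of x^3 + (-6)*x^2 + (0)*x + (-3): Δ = -2835. Since Δ is not a rational square, the Galois group is not contained in A_3; it must be the full S_3 (irreducibility of the cubic rules out anything smaller).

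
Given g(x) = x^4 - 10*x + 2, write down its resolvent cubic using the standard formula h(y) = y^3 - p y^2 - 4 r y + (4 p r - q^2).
h(y) = y^3 - 8*y - 100

Identify coefficients: p = 0, q = -10, r = 2.
Plug into h(y) = y^3 - p y^2 - 4 r y + (4 p r - q^2):
  h(y) = y^3 - (0) y^2 - 4*(2) y + (4*(0)*(2) - (-10)^2)
       = y^3 + (0) y^2 + (-8) y + (-100).
Simplifying: h(y) = y^3 - 8*y - 100.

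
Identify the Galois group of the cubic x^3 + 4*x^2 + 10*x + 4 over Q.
Gal(K/Q) = S_3 (symmetric group of order 6)

Compute the discriminant of x^3 + (4)*x^2 + (10)*x + (4): Δ = -976. Since Δ is not a rational square, the Galois group is not contained in A_3; it must be the full S_3 (irreducibility of the cubic rules out anything smaller).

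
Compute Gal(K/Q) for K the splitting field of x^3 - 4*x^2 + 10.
Gal(K/Q) = S_3 (symmetric group of order 6)

Compute the discriminant of x^3 + (-4)*x^2 + (0)*x + (10): Δ = -140. Since Δ is not a rational square, the Galois group is not contained in A_3; it must be the full S_3 (irreducibility of the cubic rules out anything smaller).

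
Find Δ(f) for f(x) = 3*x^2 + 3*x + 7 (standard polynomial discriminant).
Δ = -75

For a quadratic a x^2 + b x + c the discriminant is Δ = b^2 - 4ac = (3)^2 - 4*(3)*(7) = 9 - (84) = -75.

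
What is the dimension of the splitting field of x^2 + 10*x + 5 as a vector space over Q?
[K:Q] = 2

The discriminant of x^2 + (10)*x + (5) is b^2 - 4c = 100 - (20) = 80. Since 80 is not a perfect square in Q, the polynomial is irreducible over Q. Its two roots generate a degree-2 extension, so [K:Q] = 2.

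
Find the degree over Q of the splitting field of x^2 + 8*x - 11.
[K:Q] = 2

The discriminant of x^2 + (8)*x + (-11) is b^2 - 4c = 64 - (-44) = 108. Since 108 is not a perfect square in Q, the polynomial is irreducible over Q. Its two roots generate a degree-2 extension, so [K:Q] = 2.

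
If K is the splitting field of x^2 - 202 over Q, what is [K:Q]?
[K:Q] = 2

The polynomial x^2 - 202 is irreducible over Q since 202 is not a perfect square. Its splitting field is Q(sqrt(202)), which has degree 2 over Q.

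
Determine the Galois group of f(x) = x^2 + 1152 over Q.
Gal(K/Q) = Z/2Z (cyclic of order 2)

x^2 + 1152 is irreducible over Q since -1152 is not a rational square. The splitting field Q(sqrt(-1152)) has degree 2 over Q, and its unique nontrivial automorphism is sqrt(-1152) ↦ -sqrt(-1152). Hence Gal(Q(sqrt(-1152))/Q) = Z/2Z.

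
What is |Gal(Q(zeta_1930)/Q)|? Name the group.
|Gal(Q(zeta_1930)/Q)| = phi(1930) = 768; group ≅ (Z/1930Z)^* ≅ Z/4Z × Z/192Z

The n-th cyclotomic polynomial Φ_1930(x) is the minimal polynomial of zeta_1930 over Q and has degree phi(1930) = 768. So Q(zeta_1930) is a degree-768 Galois extension with Galois group (Z/1930Z)^*. By CRT, (Z/1930Z)^* ≅ (Z/2Z)^* × (Z/5Z)^* × (Z/193Z)^*. Each prime-power unit group is (Z/2Z)^* ≅ trivial group (order 1); (Z/5Z)^* ≅ Z/4Z; (Z/193Z)^* ≅ Z/192Z. Hence Gal(Q(zeta_1930)/Q) ≅ Z/4Z × Z/192Z.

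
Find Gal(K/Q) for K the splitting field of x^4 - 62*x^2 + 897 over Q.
Gal(K/Q) = V_4 (Klein four-group, Z/2Z × Z/2Z)

f factors as (x^2 - 23)(x^2 - 39), so the splitting field is K = Q(sqrt(23), sqrt(39)). The elements 23, 39, 897 are all non-squares in Q, so sqrt(23) and sqrt(39) generate independent quadratic extensions. Thus [K:Q] = 4 and Gal(K/Q) is generated by the two order-2 automorphisms sqrt(23) ↦ -sqrt(23) and sqrt(39) ↦ -sqrt(39), giving V_4.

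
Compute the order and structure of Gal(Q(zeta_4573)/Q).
|Gal(Q(zeta_4573)/Q)| = phi(4573) = 4288; group ≅ (Z/4573Z)^* ≅ Z/16Z × Z/268Z

The n-th cyclotomic polynomial Φ_4573(x) is the minimal polynomial of zeta_4573 over Q and has degree phi(4573) = 4288. So Q(zeta_4573) is a degree-4288 Galois extension with Galois group (Z/4573Z)^*. By CRT, (Z/4573Z)^* ≅ (Z/17Z)^* × (Z/269Z)^*. Each prime-power unit group is (Z/17Z)^* ≅ Z/16Z; (Z/269Z)^* ≅ Z/268Z. Hence Gal(Q(zeta_4573)/Q) ≅ Z/16Z × Z/268Z.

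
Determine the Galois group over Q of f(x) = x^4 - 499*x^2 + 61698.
Gal(K/Q) = V_4 (Klein four-group, Z/2Z × Z/2Z)

f factors as (x^2 - 226)(x^2 - 273), so the splitting field is K = Q(sqrt(226), sqrt(273)). The elements 226, 273, 61698 are all non-squares in Q, so sqrt(226) and sqrt(273) generate independent quadratic extensions. Thus [K:Q] = 4 and Gal(K/Q) is generated by the two order-2 automorphisms sqrt(226) ↦ -sqrt(226) and sqrt(273) ↦ -sqrt(273), giving V_4.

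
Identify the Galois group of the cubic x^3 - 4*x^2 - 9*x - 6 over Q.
Gal(K/Q) = S_3 (symmetric group of order 6)

Compute the discriminant of x^3 + (-4)*x^2 + (-9)*x + (-6): Δ = -2184. Since Δ is not a rational square, the Galois group is not contained in A_3; it must be the full S_3 (irreducibility of the cubic rules out anything smaller).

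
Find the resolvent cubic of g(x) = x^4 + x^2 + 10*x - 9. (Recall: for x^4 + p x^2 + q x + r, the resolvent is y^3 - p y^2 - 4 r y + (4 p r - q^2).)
h(y) = y^3 - y^2 + 36*y - 136

Identify coefficients: p = 1, q = 10, r = -9.
Plug into h(y) = y^3 - p y^2 - 4 r y + (4 p r - q^2):
  h(y) = y^3 - (1) y^2 - 4*(-9) y + (4*(1)*(-9) - (10)^2)
       = y^3 + (-1) y^2 + (36) y + (-136).
Simplifying: h(y) = y^3 - y^2 + 36*y - 136.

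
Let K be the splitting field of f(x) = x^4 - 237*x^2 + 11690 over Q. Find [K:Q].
[K:Q] = 4

f factors as (x^2 - 167)(x^2 - 70); the splitting field is K = Q(sqrt(167), sqrt(70)). Since 167, 70, and 11690 are all non-squares in Q, the three subfields Q(sqrt(167)), Q(sqrt(70)), Q(sqrt(11690)) are distinct degree-2 extensions, so [K:Q] = 4 (Klein four Galois group).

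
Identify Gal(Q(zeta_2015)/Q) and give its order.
|Gal(Q(zeta_2015)/Q)| = phi(2015) = 1440; group ≅ (Z/2015Z)^* ≅ Z/4Z × Z/12Z × Z/30Z

The n-th cyclotomic polynomial Φ_2015(x) is the minimal polynomial of zeta_2015 over Q and has degree phi(2015) = 1440. So Q(zeta_2015) is a degree-1440 Galois extension with Galois group (Z/2015Z)^*. By CRT, (Z/2015Z)^* ≅ (Z/5Z)^* × (Z/13Z)^* × (Z/31Z)^*. Each prime-power unit group is (Z/5Z)^* ≅ Z/4Z; (Z/13Z)^* ≅ Z/12Z; (Z/31Z)^* ≅ Z/30Z. Hence Gal(Q(zeta_2015)/Q) ≅ Z/4Z × Z/12Z × Z/30Z.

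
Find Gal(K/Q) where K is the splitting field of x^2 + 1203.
Gal(K/Q) = Z/2Z (cyclic of order 2)

x^2 + 1203 is irreducible over Q since -1203 is not a rational square. The splitting field Q(sqrt(-1203)) has degree 2 over Q, and its unique nontrivial automorphism is sqrt(-1203) ↦ -sqrt(-1203). Hence Gal(Q(sqrt(-1203))/Q) = Z/2Z.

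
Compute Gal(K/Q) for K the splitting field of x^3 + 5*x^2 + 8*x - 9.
Gal(K/Q) = S_3 (symmetric group of order 6)

Compute the discriminant of x^3 + (5)*x^2 + (8)*x + (-9): Δ = -4615. Since Δ is not a rational square, the Galois group is not contained in A_3; it must be the full S_3 (irreducibility of the cubic rules out anything smaller).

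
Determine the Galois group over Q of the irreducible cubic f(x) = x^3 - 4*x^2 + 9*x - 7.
Gal(K/Q) = S_3 (symmetric group of order 6)

Compute the discriminant of x^3 + (-4)*x^2 + (9)*x + (-7): Δ = -199. Since Δ is not a rational square, the Galois group is not contained in A_3; it must be the full S_3 (irreducibility of the cubic rules out anything smaller).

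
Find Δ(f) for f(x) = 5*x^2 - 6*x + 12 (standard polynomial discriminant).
Δ = -204

For a quadratic a x^2 + b x + c the discriminant is Δ = b^2 - 4ac = (-6)^2 - 4*(5)*(12) = 36 - (240) = -204.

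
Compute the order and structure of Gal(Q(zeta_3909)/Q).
|Gal(Q(zeta_3909)/Q)| = phi(3909) = 2604; group ≅ (Z/3909Z)^* ≅ Z/2Z × Z/1302Z

The n-th cyclotomic polynomial Φ_3909(x) is the minimal polynomial of zeta_3909 over Q and has degree phi(3909) = 2604. So Q(zeta_3909) is a degree-2604 Galois extension with Galois group (Z/3909Z)^*. By CRT, (Z/3909Z)^* ≅ (Z/3Z)^* × (Z/1303Z)^*. Each prime-power unit group is (Z/3Z)^* ≅ Z/2Z; (Z/1303Z)^* ≅ Z/1302Z. Hence Gal(Q(zeta_3909)/Q) ≅ Z/2Z × Z/1302Z.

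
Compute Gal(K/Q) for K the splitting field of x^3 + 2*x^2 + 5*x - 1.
Gal(K/Q) = S_3 (symmetric group of order 6)

Compute the discriminant of x^3 + (2)*x^2 + (5)*x + (-1): Δ = -575. Since Δ is not a rational square, the Galois group is not contained in A_3; it must be the full S_3 (irreducibility of the cubic rules out anything smaller).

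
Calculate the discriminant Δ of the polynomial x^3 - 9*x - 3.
Δ = 2673

For a depressed cubic x^3 + p x + q the discriminant is Δ = -4 p^3 - 27 q^2 = -4*(-9)^3 - 27*(-3)^2 = 2916 - 243 = 2673.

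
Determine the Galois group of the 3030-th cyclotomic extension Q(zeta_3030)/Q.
|Gal(Q(zeta_3030)/Q)| = phi(3030) = 800; group ≅ (Z/3030Z)^* ≅ Z/2Z × Z/4Z × Z/100Z

The n-th cyclotomic polynomial Φ_3030(x) is the minimal polynomial of zeta_3030 over Q and has degree phi(3030) = 800. So Q(zeta_3030) is a degree-800 Galois extension with Galois group (Z/3030Z)^*. By CRT, (Z/3030Z)^* ≅ (Z/2Z)^* × (Z/3Z)^* × (Z/5Z)^* × (Z/101Z)^*. Each prime-power unit group is (Z/2Z)^* ≅ trivial group (order 1); (Z/3Z)^* ≅ Z/2Z; (Z/5Z)^* ≅ Z/4Z; (Z/101Z)^* ≅ Z/100Z. Hence Gal(Q(zeta_3030)/Q) ≅ Z/2Z × Z/4Z × Z/100Z.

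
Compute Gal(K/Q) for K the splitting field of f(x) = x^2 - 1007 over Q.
Gal(K/Q) = Z/2Z (cyclic of order 2)

x^2 - 1007 is irreducible over Q since 1007 is not a rational square. The splitting field Q(sqrt(1007)) has degree 2 over Q, and its unique nontrivial automorphism is sqrt(1007) ↦ -sqrt(1007). Hence Gal(Q(sqrt(1007))/Q) = Z/2Z.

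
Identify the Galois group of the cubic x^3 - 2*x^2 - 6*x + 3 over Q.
Gal(K/Q) = S_3 (symmetric group of order 6)

Compute the discriminant of x^3 + (-2)*x^2 + (-6)*x + (3): Δ = 1509. Since Δ is not a rational square, the Galois group is not contained in A_3; it must be the full S_3 (irreducibility of the cubic rules out anything smaller).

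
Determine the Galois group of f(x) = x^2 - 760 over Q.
Gal(K/Q) = Z/2Z (cyclic of order 2)

x^2 - 760 is irreducible over Q since 760 is not a rational square. The splitting field Q(sqrt(760)) has degree 2 over Q, and its unique nontrivial automorphism is sqrt(760) ↦ -sqrt(760). Hence Gal(Q(sqrt(760))/Q) = Z/2Z.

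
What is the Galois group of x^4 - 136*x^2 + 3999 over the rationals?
Gal(K/Q) = V_4 (Klein four-group, Z/2Z × Z/2Z)

f factors as (x^2 - 43)(x^2 - 93), so the splitting field is K = Q(sqrt(43), sqrt(93)). The elements 43, 93, 3999 are all non-squares in Q, so sqrt(43) and sqrt(93) generate independent quadratic extensions. Thus [K:Q] = 4 and Gal(K/Q) is generated by the two order-2 automorphisms sqrt(43) ↦ -sqrt(43) and sqrt(93) ↦ -sqrt(93), giving V_4.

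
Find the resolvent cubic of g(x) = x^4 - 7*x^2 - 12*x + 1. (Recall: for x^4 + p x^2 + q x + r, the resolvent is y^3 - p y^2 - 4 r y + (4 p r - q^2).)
h(y) = y^3 + 7*y^2 - 4*y - 172

Identify coefficients: p = -7, q = -12, r = 1.
Plug into h(y) = y^3 - p y^2 - 4 r y + (4 p r - q^2):
  h(y) = y^3 - (-7) y^2 - 4*(1) y + (4*(-7)*(1) - (-12)^2)
       = y^3 + (7) y^2 + (-4) y + (-172).
Simplifying: h(y) = y^3 + 7*y^2 - 4*y - 172.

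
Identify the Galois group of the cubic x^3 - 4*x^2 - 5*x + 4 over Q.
Gal(K/Q) = S_3 (symmetric group of order 6)

Compute the discriminant of x^3 + (-4)*x^2 + (-5)*x + (4): Δ = 2932. Since Δ is not a rational square, the Galois group is not contained in A_3; it must be the full S_3 (irreducibility of the cubic rules out anything smaller).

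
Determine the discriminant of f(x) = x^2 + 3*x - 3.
Δ = 21

For a quadratic a x^2 + b x + c the discriminant is Δ = b^2 - 4ac = (3)^2 - 4*(1)*(-3) = 9 - (-12) = 21.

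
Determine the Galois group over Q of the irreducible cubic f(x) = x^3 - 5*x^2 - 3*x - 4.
Gal(K/Q) = S_3 (symmetric group of order 6)

Compute the discriminant of x^3 + (-5)*x^2 + (-3)*x + (-4): Δ = -3179. Since Δ is not a rational square, the Galois group is not contained in A_3; it must be the full S_3 (irreducibility of the cubic rules out anything smaller).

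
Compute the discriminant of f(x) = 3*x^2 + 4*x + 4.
Δ = -32

For a quadratic a x^2 + b x + c the discriminant is Δ = b^2 - 4ac = (4)^2 - 4*(3)*(4) = 16 - (48) = -32.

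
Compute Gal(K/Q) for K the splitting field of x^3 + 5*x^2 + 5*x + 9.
Gal(K/Q) = S_3 (symmetric group of order 6)

Compute the discriminant of x^3 + (5)*x^2 + (5)*x + (9): Δ = -2512. Since Δ is not a rational square, the Galois group is not contained in A_3; it must be the full S_3 (irreducibility of the cubic rules out anything smaller).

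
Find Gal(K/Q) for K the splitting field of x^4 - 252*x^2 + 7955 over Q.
Gal(K/Q) = V_4 (Klein four-group, Z/2Z × Z/2Z)

f factors as (x^2 - 37)(x^2 - 215), so the splitting field is K = Q(sqrt(37), sqrt(215)). The elements 37, 215, 7955 are all non-squares in Q, so sqrt(37) and sqrt(215) generate independent quadratic extensions. Thus [K:Q] = 4 and Gal(K/Q) is generated by the two order-2 automorphisms sqrt(37) ↦ -sqrt(37) and sqrt(215) ↦ -sqrt(215), giving V_4.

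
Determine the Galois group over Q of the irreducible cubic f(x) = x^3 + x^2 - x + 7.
Gal(K/Q) = S_3 (symmetric group of order 6)

Compute the discriminant of x^3 + (1)*x^2 + (-1)*x + (7): Δ = -1472. Since Δ is not a rational square, the Galois group is not contained in A_3; it must be the full S_3 (irreducibility of the cubic rules out anything smaller).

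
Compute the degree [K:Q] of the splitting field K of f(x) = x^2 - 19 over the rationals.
[K:Q] = 2

The polynomial x^2 - 19 is irreducible over Q since 19 is not a perfect square. Its splitting field is Q(sqrt(19)), which has degree 2 over Q.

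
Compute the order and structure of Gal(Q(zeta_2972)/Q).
|Gal(Q(zeta_2972)/Q)| = phi(2972) = 1484; group ≅ (Z/2972Z)^* ≅ Z/2Z × Z/742Z

The n-th cyclotomic polynomial Φ_2972(x) is the minimal polynomial of zeta_2972 over Q and has degree phi(2972) = 1484. So Q(zeta_2972) is a degree-1484 Galois extension with Galois group (Z/2972Z)^*. By CRT, (Z/2972Z)^* ≅ (Z/4Z)^* × (Z/743Z)^*. Each prime-power unit group is (Z/4Z)^* ≅ Z/2Z; (Z/743Z)^* ≅ Z/742Z. Hence Gal(Q(zeta_2972)/Q) ≅ Z/2Z × Z/742Z.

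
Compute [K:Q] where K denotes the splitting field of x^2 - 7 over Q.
[K:Q] = 2

The discriminant of x^2 + (0)*x + (-7) is b^2 - 4c = 0 - (-28) = 28. Since 28 is not a perfect square in Q, the polynomial is irreducible over Q. Its two roots generate a degree-2 extension, so [K:Q] = 2.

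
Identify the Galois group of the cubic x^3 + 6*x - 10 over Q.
Gal(K/Q) = S_3 (symmetric group of order 6)

Compute the discriminant of x^3 + (0)*x^2 + (6)*x + (-10): Δ = -3564. Since Δ is not a rational square, the Galois group is not contained in A_3; it must be the full S_3 (irreducibility of the cubic rules out anything smaller).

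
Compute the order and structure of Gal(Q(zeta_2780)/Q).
|Gal(Q(zeta_2780)/Q)| = phi(2780) = 1104; group ≅ (Z/2780Z)^* ≅ Z/2Z × Z/4Z × Z/138Z

The n-th cyclotomic polynomial Φ_2780(x) is the minimal polynomial of zeta_2780 over Q and has degree phi(2780) = 1104. So Q(zeta_2780) is a degree-1104 Galois extension with Galois group (Z/2780Z)^*. By CRT, (Z/2780Z)^* ≅ (Z/4Z)^* × (Z/5Z)^* × (Z/139Z)^*. Each prime-power unit group is (Z/4Z)^* ≅ Z/2Z; (Z/5Z)^* ≅ Z/4Z; (Z/139Z)^* ≅ Z/138Z. Hence Gal(Q(zeta_2780)/Q) ≅ Z/2Z × Z/4Z × Z/138Z.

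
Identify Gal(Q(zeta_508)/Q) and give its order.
|Gal(Q(zeta_508)/Q)| = phi(508) = 252; group ≅ (Z/508Z)^* ≅ Z/2Z × Z/126Z

The n-th cyclotomic polynomial Φ_508(x) is the minimal polynomial of zeta_508 over Q and has degree phi(508) = 252. So Q(zeta_508) is a degree-252 Galois extension with Galois group (Z/508Z)^*. By CRT, (Z/508Z)^* ≅ (Z/4Z)^* × (Z/127Z)^*. Each prime-power unit group is (Z/4Z)^* ≅ Z/2Z; (Z/127Z)^* ≅ Z/126Z. Hence Gal(Q(zeta_508)/Q) ≅ Z/2Z × Z/126Z.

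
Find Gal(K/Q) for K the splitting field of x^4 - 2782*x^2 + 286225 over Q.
Gal(K/Q) = Z/2Z (cyclic of order 2)

f factors as (x^2 - 107)(x^2 - 2675), so the splitting field is K = Q(sqrt(107), sqrt(2675)). The squarefree part of 107 is 107 and the squarefree part of 2675 is also 107, so sqrt(107) and sqrt(2675) are both rational multiples of sqrt(107). Hence Q(sqrt(107)) = Q(sqrt(2675)) = Q(sqrt(107)), and the splitting field collapses to a single degree-2 extension with Galois group Z/2Z.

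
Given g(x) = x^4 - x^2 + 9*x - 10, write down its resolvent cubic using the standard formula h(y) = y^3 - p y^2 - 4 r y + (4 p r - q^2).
h(y) = y^3 + y^2 + 40*y - 41

Identify coefficients: p = -1, q = 9, r = -10.
Plug into h(y) = y^3 - p y^2 - 4 r y + (4 p r - q^2):
  h(y) = y^3 - (-1) y^2 - 4*(-10) y + (4*(-1)*(-10) - (9)^2)
       = y^3 + (1) y^2 + (40) y + (-41).
Simplifying: h(y) = y^3 + y^2 + 40*y - 41.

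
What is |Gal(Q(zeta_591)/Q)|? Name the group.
|Gal(Q(zeta_591)/Q)| = phi(591) = 392; group ≅ (Z/591Z)^* ≅ Z/2Z × Z/196Z

The n-th cyclotomic polynomial Φ_591(x) is the minimal polynomial of zeta_591 over Q and has degree phi(591) = 392. So Q(zeta_591) is a degree-392 Galois extension with Galois group (Z/591Z)^*. By CRT, (Z/591Z)^* ≅ (Z/3Z)^* × (Z/197Z)^*. Each prime-power unit group is (Z/3Z)^* ≅ Z/2Z; (Z/197Z)^* ≅ Z/196Z. Hence Gal(Q(zeta_591)/Q) ≅ Z/2Z × Z/196Z.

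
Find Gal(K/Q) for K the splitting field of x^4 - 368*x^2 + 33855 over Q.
Gal(K/Q) = V_4 (Klein four-group, Z/2Z × Z/2Z)

f factors as (x^2 - 183)(x^2 - 185), so the splitting field is K = Q(sqrt(183), sqrt(185)). The elements 183, 185, 33855 are all non-squares in Q, so sqrt(183) and sqrt(185) generate independent quadratic extensions. Thus [K:Q] = 4 and Gal(K/Q) is generated by the two order-2 automorphisms sqrt(183) ↦ -sqrt(183) and sqrt(185) ↦ -sqrt(185), giving V_4.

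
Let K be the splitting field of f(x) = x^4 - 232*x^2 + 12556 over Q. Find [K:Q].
[K:Q] = 4

f factors as (x^2 - 86)(x^2 - 146); the splitting field is K = Q(sqrt(86), sqrt(146)). Since 86, 146, and 12556 are all non-squares in Q, the three subfields Q(sqrt(86)), Q(sqrt(146)), Q(sqrt(12556)) are distinct degree-2 extensions, so [K:Q] = 4 (Klein four Galois group).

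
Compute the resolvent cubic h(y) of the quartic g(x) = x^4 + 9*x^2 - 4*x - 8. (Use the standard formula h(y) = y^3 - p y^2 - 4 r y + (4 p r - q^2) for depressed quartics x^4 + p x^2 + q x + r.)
h(y) = y^3 - 9*y^2 + 32*y - 304

Identify coefficients: p = 9, q = -4, r = -8.
Plug into h(y) = y^3 - p y^2 - 4 r y + (4 p r - q^2):
  h(y) = y^3 - (9) y^2 - 4*(-8) y + (4*(9)*(-8) - (-4)^2)
       = y^3 + (-9) y^2 + (32) y + (-304).
Simplifying: h(y) = y^3 - 9*y^2 + 32*y - 304.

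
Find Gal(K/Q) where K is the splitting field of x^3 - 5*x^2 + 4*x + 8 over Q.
Gal(K/Q) = S_3 (symmetric group of order 6)

Compute the discriminant of x^3 + (-5)*x^2 + (4)*x + (8): Δ = -464. Since Δ is not a rational square, the Galois group is not contained in A_3; it must be the full S_3 (irreducibility of the cubic rules out anything smaller).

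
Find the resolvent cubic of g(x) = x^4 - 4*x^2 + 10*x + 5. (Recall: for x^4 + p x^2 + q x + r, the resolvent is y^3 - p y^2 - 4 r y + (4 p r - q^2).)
h(y) = y^3 + 4*y^2 - 20*y - 180

Identify coefficients: p = -4, q = 10, r = 5.
Plug into h(y) = y^3 - p y^2 - 4 r y + (4 p r - q^2):
  h(y) = y^3 - (-4) y^2 - 4*(5) y + (4*(-4)*(5) - (10)^2)
       = y^3 + (4) y^2 + (-20) y + (-180).
Simplifying: h(y) = y^3 + 4*y^2 - 20*y - 180.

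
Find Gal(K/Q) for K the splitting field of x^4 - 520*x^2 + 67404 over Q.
Gal(K/Q) = V_4 (Klein four-group, Z/2Z × Z/2Z)

f factors as (x^2 - 246)(x^2 - 274), so the splitting field is K = Q(sqrt(246), sqrt(274)). The elements 246, 274, 67404 are all non-squares in Q, so sqrt(246) and sqrt(274) generate independent quadratic extensions. Thus [K:Q] = 4 and Gal(K/Q) is generated by the two order-2 automorphisms sqrt(246) ↦ -sqrt(246) and sqrt(274) ↦ -sqrt(274), giving V_4.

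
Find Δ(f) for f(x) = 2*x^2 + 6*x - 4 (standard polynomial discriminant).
Δ = 68

For a quadratic a x^2 + b x + c the discriminant is Δ = b^2 - 4ac = (6)^2 - 4*(2)*(-4) = 36 - (-32) = 68.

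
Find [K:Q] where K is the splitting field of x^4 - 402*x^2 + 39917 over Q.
[K:Q] = 4

f factors as (x^2 - 179)(x^2 - 223); the splitting field is K = Q(sqrt(179), sqrt(223)). Since 179, 223, and 39917 are all non-squares in Q, the three subfields Q(sqrt(179)), Q(sqrt(223)), Q(sqrt(39917)) are distinct degree-2 extensions, so [K:Q] = 4 (Klein four Galois group).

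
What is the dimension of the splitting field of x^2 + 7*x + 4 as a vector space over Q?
[K:Q] = 2

The discriminant of x^2 + (7)*x + (4) is b^2 - 4c = 49 - (16) = 33. Since 33 is not a perfect square in Q, the polynomial is irreducible over Q. Its two roots generate a degree-2 extension, so [K:Q] = 2.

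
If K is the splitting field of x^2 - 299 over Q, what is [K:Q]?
[K:Q] = 2

The polynomial x^2 - 299 is irreducible over Q since 299 is not a perfect square. Its splitting field is Q(sqrt(299)), which has degree 2 over Q.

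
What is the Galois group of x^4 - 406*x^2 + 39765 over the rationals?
Gal(K/Q) = V_4 (Klein four-group, Z/2Z × Z/2Z)

f factors as (x^2 - 165)(x^2 - 241), so the splitting field is K = Q(sqrt(165), sqrt(241)). The elements 165, 241, 39765 are all non-squares in Q, so sqrt(165) and sqrt(241) generate independent quadratic extensions. Thus [K:Q] = 4 and Gal(K/Q) is generated by the two order-2 automorphisms sqrt(165) ↦ -sqrt(165) and sqrt(241) ↦ -sqrt(241), giving V_4.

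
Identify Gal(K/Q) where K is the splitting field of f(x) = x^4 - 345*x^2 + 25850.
Gal(K/Q) = V_4 (Klein four-group, Z/2Z × Z/2Z)

f factors as (x^2 - 110)(x^2 - 235), so the splitting field is K = Q(sqrt(110), sqrt(235)). The elements 110, 235, 25850 are all non-squares in Q, so sqrt(110) and sqrt(235) generate independent quadratic extensions. Thus [K:Q] = 4 and Gal(K/Q) is generated by the two order-2 automorphisms sqrt(110) ↦ -sqrt(110) and sqrt(235) ↦ -sqrt(235), giving V_4.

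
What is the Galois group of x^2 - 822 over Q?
Gal(K/Q) = Z/2Z (cyclic of order 2)

x^2 - 822 is irreducible over Q since 822 is not a rational square. The splitting field Q(sqrt(822)) has degree 2 over Q, and its unique nontrivial automorphism is sqrt(822) ↦ -sqrt(822). Hence Gal(Q(sqrt(822))/Q) = Z/2Z.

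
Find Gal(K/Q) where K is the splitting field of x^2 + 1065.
Gal(K/Q) = Z/2Z (cyclic of order 2)

x^2 + 1065 is irreducible over Q since -1065 is not a rational square. The splitting field Q(sqrt(-1065)) has degree 2 over Q, and its unique nontrivial automorphism is sqrt(-1065) ↦ -sqrt(-1065). Hence Gal(Q(sqrt(-1065))/Q) = Z/2Z.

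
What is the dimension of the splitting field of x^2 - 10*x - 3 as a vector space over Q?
[K:Q] = 2

The discriminant of x^2 + (-10)*x + (-3) is b^2 - 4c = 100 - (-12) = 112. Since 112 is not a perfect square in Q, the polynomial is irreducible over Q. Its two roots generate a degree-2 extension, so [K:Q] = 2.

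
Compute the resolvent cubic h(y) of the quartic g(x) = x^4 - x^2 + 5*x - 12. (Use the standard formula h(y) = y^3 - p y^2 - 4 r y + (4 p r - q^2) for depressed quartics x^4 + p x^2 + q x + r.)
h(y) = y^3 + y^2 + 48*y + 23

Identify coefficients: p = -1, q = 5, r = -12.
Plug into h(y) = y^3 - p y^2 - 4 r y + (4 p r - q^2):
  h(y) = y^3 - (-1) y^2 - 4*(-12) y + (4*(-1)*(-12) - (5)^2)
       = y^3 + (1) y^2 + (48) y + (23).
Simplifying: h(y) = y^3 + y^2 + 48*y + 23.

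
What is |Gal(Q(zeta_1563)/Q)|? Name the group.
|Gal(Q(zeta_1563)/Q)| = phi(1563) = 1040; group ≅ (Z/1563Z)^* ≅ Z/2Z × Z/520Z

The n-th cyclotomic polynomial Φ_1563(x) is the minimal polynomial of zeta_1563 over Q and has degree phi(1563) = 1040. So Q(zeta_1563) is a degree-1040 Galois extension with Galois group (Z/1563Z)^*. By CRT, (Z/1563Z)^* ≅ (Z/3Z)^* × (Z/521Z)^*. Each prime-power unit group is (Z/3Z)^* ≅ Z/2Z; (Z/521Z)^* ≅ Z/520Z. Hence Gal(Q(zeta_1563)/Q) ≅ Z/2Z × Z/520Z.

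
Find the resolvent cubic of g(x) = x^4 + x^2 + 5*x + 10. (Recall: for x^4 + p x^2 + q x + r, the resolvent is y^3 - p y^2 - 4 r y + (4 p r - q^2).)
h(y) = y^3 - y^2 - 40*y + 15

Identify coefficients: p = 1, q = 5, r = 10.
Plug into h(y) = y^3 - p y^2 - 4 r y + (4 p r - q^2):
  h(y) = y^3 - (1) y^2 - 4*(10) y + (4*(1)*(10) - (5)^2)
       = y^3 + (-1) y^2 + (-40) y + (15).
Simplifying: h(y) = y^3 - y^2 - 40*y + 15.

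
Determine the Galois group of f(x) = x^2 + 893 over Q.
Gal(K/Q) = Z/2Z (cyclic of order 2)

x^2 + 893 is irreducible over Q since -893 is not a rational square. The splitting field Q(sqrt(-893)) has degree 2 over Q, and its unique nontrivial automorphism is sqrt(-893) ↦ -sqrt(-893). Hence Gal(Q(sqrt(-893))/Q) = Z/2Z.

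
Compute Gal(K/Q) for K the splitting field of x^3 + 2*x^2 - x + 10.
Gal(K/Q) = S_3 (symmetric group of order 6)

Compute the discriminant of x^3 + (2)*x^2 + (-1)*x + (10): Δ = -3372. Since Δ is not a rational square, the Galois group is not contained in A_3; it must be the full S_3 (irreducibility of the cubic rules out anything smaller).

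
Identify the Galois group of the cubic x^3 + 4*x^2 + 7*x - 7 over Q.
Gal(K/Q) = S_3 (symmetric group of order 6)

Compute the discriminant of x^3 + (4)*x^2 + (7)*x + (-7): Δ = -3647. Since Δ is not a rational square, the Galois group is not contained in A_3; it must be the full S_3 (irreducibility of the cubic rules out anything smaller).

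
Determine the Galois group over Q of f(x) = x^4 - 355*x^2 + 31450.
Gal(K/Q) = V_4 (Klein four-group, Z/2Z × Z/2Z)

f factors as (x^2 - 185)(x^2 - 170), so the splitting field is K = Q(sqrt(185), sqrt(170)). The elements 185, 170, 31450 are all non-squares in Q, so sqrt(185) and sqrt(170) generate independent quadratic extensions. Thus [K:Q] = 4 and Gal(K/Q) is generated by the two order-2 automorphisms sqrt(185) ↦ -sqrt(185) and sqrt(170) ↦ -sqrt(170), giving V_4.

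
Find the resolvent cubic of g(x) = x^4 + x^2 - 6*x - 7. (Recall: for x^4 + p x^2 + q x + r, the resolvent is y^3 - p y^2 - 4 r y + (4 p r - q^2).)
h(y) = y^3 - y^2 + 28*y - 64

Identify coefficients: p = 1, q = -6, r = -7.
Plug into h(y) = y^3 - p y^2 - 4 r y + (4 p r - q^2):
  h(y) = y^3 - (1) y^2 - 4*(-7) y + (4*(1)*(-7) - (-6)^2)
       = y^3 + (-1) y^2 + (28) y + (-64).
Simplifying: h(y) = y^3 - y^2 + 28*y - 64.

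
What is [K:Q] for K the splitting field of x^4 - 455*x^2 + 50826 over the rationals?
[K:Q] = 4

f factors as (x^2 - 258)(x^2 - 197); the splitting field is K = Q(sqrt(258), sqrt(197)). Since 258, 197, and 50826 are all non-squares in Q, the three subfields Q(sqrt(258)), Q(sqrt(197)), Q(sqrt(50826)) are distinct degree-2 extensions, so [K:Q] = 4 (Klein four Galois group).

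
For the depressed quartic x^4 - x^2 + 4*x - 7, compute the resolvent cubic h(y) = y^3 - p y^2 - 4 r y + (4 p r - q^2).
h(y) = y^3 + y^2 + 28*y + 12

Identify coefficients: p = -1, q = 4, r = -7.
Plug into h(y) = y^3 - p y^2 - 4 r y + (4 p r - q^2):
  h(y) = y^3 - (-1) y^2 - 4*(-7) y + (4*(-1)*(-7) - (4)^2)
       = y^3 + (1) y^2 + (28) y + (12).
Simplifying: h(y) = y^3 + y^2 + 28*y + 12.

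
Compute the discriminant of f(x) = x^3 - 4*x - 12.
Δ = -3632

For a depressed cubic x^3 + p x + q the discriminant is Δ = -4 p^3 - 27 q^2 = -4*(-4)^3 - 27*(-12)^2 = 256 - 3888 = -3632.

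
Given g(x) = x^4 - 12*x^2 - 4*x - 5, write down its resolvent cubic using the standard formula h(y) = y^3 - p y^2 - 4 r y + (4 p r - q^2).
h(y) = y^3 + 12*y^2 + 20*y + 224

Identify coefficients: p = -12, q = -4, r = -5.
Plug into h(y) = y^3 - p y^2 - 4 r y + (4 p r - q^2):
  h(y) = y^3 - (-12) y^2 - 4*(-5) y + (4*(-12)*(-5) - (-4)^2)
       = y^3 + (12) y^2 + (20) y + (224).
Simplifying: h(y) = y^3 + 12*y^2 + 20*y + 224.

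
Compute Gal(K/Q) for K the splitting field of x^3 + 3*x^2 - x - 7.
Gal(K/Q) = S_3 (symmetric group of order 6)

Compute the discriminant of x^3 + (3)*x^2 + (-1)*x + (-7): Δ = -176. Since Δ is not a rational square, the Galois group is not contained in A_3; it must be the full S_3 (irreducibility of the cubic rules out anything smaller).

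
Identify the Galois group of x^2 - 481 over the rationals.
Gal(K/Q) = Z/2Z (cyclic of order 2)

x^2 - 481 is irreducible over Q since 481 is not a rational square. The splitting field Q(sqrt(481)) has degree 2 over Q, and its unique nontrivial automorphism is sqrt(481) ↦ -sqrt(481). Hence Gal(Q(sqrt(481))/Q) = Z/2Z.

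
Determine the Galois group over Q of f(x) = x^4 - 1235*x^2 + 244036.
Gal(K/Q) = Z/2Z (cyclic of order 2)

f factors as (x^2 - 247)(x^2 - 988), so the splitting field is K = Q(sqrt(247), sqrt(988)). The squarefree part of 247 is 247 and the squarefree part of 988 is also 247, so sqrt(247) and sqrt(988) are both rational multiples of sqrt(247). Hence Q(sqrt(247)) = Q(sqrt(988)) = Q(sqrt(247)), and the splitting field collapses to a single degree-2 extension with Galois group Z/2Z.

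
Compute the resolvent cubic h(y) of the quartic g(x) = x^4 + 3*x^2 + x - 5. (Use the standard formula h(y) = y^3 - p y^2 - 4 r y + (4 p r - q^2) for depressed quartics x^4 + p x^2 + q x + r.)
h(y) = y^3 - 3*y^2 + 20*y - 61

Identify coefficients: p = 3, q = 1, r = -5.
Plug into h(y) = y^3 - p y^2 - 4 r y + (4 p r - q^2):
  h(y) = y^3 - (3) y^2 - 4*(-5) y + (4*(3)*(-5) - (1)^2)
       = y^3 + (-3) y^2 + (20) y + (-61).
Simplifying: h(y) = y^3 - 3*y^2 + 20*y - 61.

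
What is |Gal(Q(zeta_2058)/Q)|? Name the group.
|Gal(Q(zeta_2058)/Q)| = phi(2058) = 588; group ≅ (Z/2058Z)^* ≅ Z/2Z × Z/294Z

The n-th cyclotomic polynomial Φ_2058(x) is the minimal polynomial of zeta_2058 over Q and has degree phi(2058) = 588. So Q(zeta_2058) is a degree-588 Galois extension with Galois group (Z/2058Z)^*. By CRT, (Z/2058Z)^* ≅ (Z/2Z)^* × (Z/3Z)^* × (Z/343Z)^*. Each prime-power unit group is (Z/2Z)^* ≅ trivial group (order 1); (Z/3Z)^* ≅ Z/2Z; (Z/343Z)^* ≅ Z/294Z. Hence Gal(Q(zeta_2058)/Q) ≅ Z/2Z × Z/294Z.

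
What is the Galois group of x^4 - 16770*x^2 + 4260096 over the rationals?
Gal(K/Q) = Z/2Z (cyclic of order 2)

f factors as (x^2 - 258)(x^2 - 16512), so the splitting field is K = Q(sqrt(258), sqrt(16512)). The squarefree part of 258 is 258 and the squarefree part of 16512 is also 258, so sqrt(258) and sqrt(16512) are both rational multiples of sqrt(258). Hence Q(sqrt(258)) = Q(sqrt(16512)) = Q(sqrt(258)), and the splitting field collapses to a single degree-2 extension with Galois group Z/2Z.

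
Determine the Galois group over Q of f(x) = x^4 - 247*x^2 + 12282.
Gal(K/Q) = V_4 (Klein four-group, Z/2Z × Z/2Z)

f factors as (x^2 - 178)(x^2 - 69), so the splitting field is K = Q(sqrt(178), sqrt(69)). The elements 178, 69, 12282 are all non-squares in Q, so sqrt(178) and sqrt(69) generate independent quadratic extensions. Thus [K:Q] = 4 and Gal(K/Q) is generated by the two order-2 automorphisms sqrt(178) ↦ -sqrt(178) and sqrt(69) ↦ -sqrt(69), giving V_4.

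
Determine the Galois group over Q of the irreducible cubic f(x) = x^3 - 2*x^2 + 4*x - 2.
Gal(K/Q) = S_3 (symmetric group of order 6)

Compute the discriminant of x^3 + (-2)*x^2 + (4)*x + (-2): Δ = -76. Since Δ is not a rational square, the Galois group is not contained in A_3; it must be the full S_3 (irreducibility of the cubic rules out anything smaller).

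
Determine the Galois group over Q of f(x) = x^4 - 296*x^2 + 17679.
Gal(K/Q) = V_4 (Klein four-group, Z/2Z × Z/2Z)

f factors as (x^2 - 213)(x^2 - 83), so the splitting field is K = Q(sqrt(213), sqrt(83)). The elements 213, 83, 17679 are all non-squares in Q, so sqrt(213) and sqrt(83) generate independent quadratic extensions. Thus [K:Q] = 4 and Gal(K/Q) is generated by the two order-2 automorphisms sqrt(213) ↦ -sqrt(213) and sqrt(83) ↦ -sqrt(83), giving V_4.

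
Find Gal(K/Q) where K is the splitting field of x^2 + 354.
Gal(K/Q) = Z/2Z (cyclic of order 2)

x^2 + 354 is irreducible over Q since -354 is not a rational square. The splitting field Q(sqrt(-354)) has degree 2 over Q, and its unique nontrivial automorphism is sqrt(-354) ↦ -sqrt(-354). Hence Gal(Q(sqrt(-354))/Q) = Z/2Z.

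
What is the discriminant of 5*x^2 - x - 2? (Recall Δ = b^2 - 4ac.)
Δ = 41

For a quadratic a x^2 + b x + c the discriminant is Δ = b^2 - 4ac = (-1)^2 - 4*(5)*(-2) = 1 - (-40) = 41.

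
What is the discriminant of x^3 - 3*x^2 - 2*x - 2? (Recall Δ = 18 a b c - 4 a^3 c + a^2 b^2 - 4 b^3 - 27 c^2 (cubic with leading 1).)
Δ = -472

For x^3 + a x^2 + b x + c the discriminant is Δ = 18 a b c - 4 a^3 c + a^2 b^2 - 4 b^3 - 27 c^2.
Plug a = -3, b = -2, c = -2:
  18*(-3)*(-2)*(-2) - 4*(-3)^3*(-2) + (-3)^2*(-2)^2 - 4*(-2)^3 - 27*(-2)^2
  = -216 + (-216) + 36 + (32) + (-108)
  = -472.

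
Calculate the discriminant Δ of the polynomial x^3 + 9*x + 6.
Δ = -3888

For a depressed cubic x^3 + p x + q the discriminant is Δ = -4 p^3 - 27 q^2 = -4*(9)^3 - 27*(6)^2 = -2916 - 972 = -3888.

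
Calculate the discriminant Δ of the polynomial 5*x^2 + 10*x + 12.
Δ = -140

For a quadratic a x^2 + b x + c the discriminant is Δ = b^2 - 4ac = (10)^2 - 4*(5)*(12) = 100 - (240) = -140.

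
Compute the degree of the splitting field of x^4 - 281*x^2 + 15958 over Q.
[K:Q] = 4

f factors as (x^2 - 202)(x^2 - 79); the splitting field is K = Q(sqrt(202), sqrt(79)). Since 202, 79, and 15958 are all non-squares in Q, the three subfields Q(sqrt(202)), Q(sqrt(79)), Q(sqrt(15958)) are distinct degree-2 extensions, so [K:Q] = 4 (Klein four Galois group).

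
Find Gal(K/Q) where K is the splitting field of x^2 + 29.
Gal(K/Q) = Z/2Z (cyclic of order 2)

x^2 + 29 is irreducible over Q since -29 is not a rational square. The splitting field Q(sqrt(-29)) has degree 2 over Q, and its unique nontrivial automorphism is sqrt(-29) ↦ -sqrt(-29). Hence Gal(Q(sqrt(-29))/Q) = Z/2Z.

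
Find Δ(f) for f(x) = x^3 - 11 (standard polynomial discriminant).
Δ = -3267

For a depressed cubic x^3 + p x + q the discriminant is Δ = -4 p^3 - 27 q^2 = -4*(0)^3 - 27*(-11)^2 = 0 - 3267 = -3267.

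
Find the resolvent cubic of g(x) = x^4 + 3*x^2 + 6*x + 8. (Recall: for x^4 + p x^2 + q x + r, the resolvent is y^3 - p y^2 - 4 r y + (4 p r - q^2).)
h(y) = y^3 - 3*y^2 - 32*y + 60

Identify coefficients: p = 3, q = 6, r = 8.
Plug into h(y) = y^3 - p y^2 - 4 r y + (4 p r - q^2):
  h(y) = y^3 - (3) y^2 - 4*(8) y + (4*(3)*(8) - (6)^2)
       = y^3 + (-3) y^2 + (-32) y + (60).
Simplifying: h(y) = y^3 - 3*y^2 - 32*y + 60.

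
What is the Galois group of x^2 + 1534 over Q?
Gal(K/Q) = Z/2Z (cyclic of order 2)

x^2 + 1534 is irreducible over Q since -1534 is not a rational square. The splitting field Q(sqrt(-1534)) has degree 2 over Q, and its unique nontrivial automorphism is sqrt(-1534) ↦ -sqrt(-1534). Hence Gal(Q(sqrt(-1534))/Q) = Z/2Z.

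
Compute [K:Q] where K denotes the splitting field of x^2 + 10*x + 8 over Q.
[K:Q] = 2

The discriminant of x^2 + (10)*x + (8) is b^2 - 4c = 100 - (32) = 68. Since 68 is not a perfect square in Q, the polynomial is irreducible over Q. Its two roots generate a degree-2 extension, so [K:Q] = 2.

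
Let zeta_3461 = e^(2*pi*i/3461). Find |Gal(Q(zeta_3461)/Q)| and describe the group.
|Gal(Q(zeta_3461)/Q)| = phi(3461) = 3460; group ≅ (Z/3461Z)^* ≅ Z/3460Z

The n-th cyclotomic polynomial Φ_3461(x) is the minimal polynomial of zeta_3461 over Q and has degree phi(3461) = 3460. So Q(zeta_3461) is a degree-3460 Galois extension with Galois group (Z/3461Z)^*. (Z/3461Z)^* is cyclic since 3461 is an odd prime power (or 4). Hence Gal(Q(zeta_3461)/Q) ≅ Z/3460Z.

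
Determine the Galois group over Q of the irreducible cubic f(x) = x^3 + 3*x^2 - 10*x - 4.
Gal(K/Q) = S_3 (symmetric group of order 6)

Compute the discriminant of x^3 + (3)*x^2 + (-10)*x + (-4): Δ = 7060. Since Δ is not a rational square, the Galois group is not contained in A_3; it must be the full S_3 (irreducibility of the cubic rules out anything smaller).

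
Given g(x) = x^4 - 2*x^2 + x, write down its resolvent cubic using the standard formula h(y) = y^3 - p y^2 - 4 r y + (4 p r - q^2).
h(y) = y^3 + 2*y^2 - 1

Identify coefficients: p = -2, q = 1, r = 0.
Plug into h(y) = y^3 - p y^2 - 4 r y + (4 p r - q^2):
  h(y) = y^3 - (-2) y^2 - 4*(0) y + (4*(-2)*(0) - (1)^2)
       = y^3 + (2) y^2 + (0) y + (-1).
Simplifying: h(y) = y^3 + 2*y^2 - 1.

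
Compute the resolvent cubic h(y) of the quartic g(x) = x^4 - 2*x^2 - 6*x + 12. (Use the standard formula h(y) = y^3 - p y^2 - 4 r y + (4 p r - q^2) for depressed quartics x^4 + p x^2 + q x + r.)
h(y) = y^3 + 2*y^2 - 48*y - 132

Identify coefficients: p = -2, q = -6, r = 12.
Plug into h(y) = y^3 - p y^2 - 4 r y + (4 p r - q^2):
  h(y) = y^3 - (-2) y^2 - 4*(12) y + (4*(-2)*(12) - (-6)^2)
       = y^3 + (2) y^2 + (-48) y + (-132).
Simplifying: h(y) = y^3 + 2*y^2 - 48*y - 132.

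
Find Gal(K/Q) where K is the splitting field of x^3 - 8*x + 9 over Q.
Gal(K/Q) = S_3 (symmetric group of order 6)

Compute the discriminant of x^3 + (0)*x^2 + (-8)*x + (9): Δ = -139. Since Δ is not a rational square, the Galois group is not contained in A_3; it must be the full S_3 (irreducibility of the cubic rules out anything smaller).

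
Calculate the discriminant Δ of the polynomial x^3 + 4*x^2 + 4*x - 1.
Δ = -59

For x^3 + a x^2 + b x + c the discriminant is Δ = 18 a b c - 4 a^3 c + a^2 b^2 - 4 b^3 - 27 c^2.
Plug a = 4, b = 4, c = -1:
  18*(4)*(4)*(-1) - 4*(4)^3*(-1) + (4)^2*(4)^2 - 4*(4)^3 - 27*(-1)^2
  = -288 + (256) + 256 + (-256) + (-27)
  = -59.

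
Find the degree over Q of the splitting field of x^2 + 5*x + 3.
[K:Q] = 2

The discriminant of x^2 + (5)*x + (3) is b^2 - 4c = 25 - (12) = 13. Since 13 is not a perfect square in Q, the polynomial is irreducible over Q. Its two roots generate a degree-2 extension, so [K:Q] = 2.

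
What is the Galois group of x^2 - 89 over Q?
Gal(K/Q) = Z/2Z (cyclic of order 2)

x^2 - 89 is irreducible over Q since 89 is not a rational square. The splitting field Q(sqrt(89)) has degree 2 over Q, and its unique nontrivial automorphism is sqrt(89) ↦ -sqrt(89). Hence Gal(Q(sqrt(89))/Q) = Z/2Z.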